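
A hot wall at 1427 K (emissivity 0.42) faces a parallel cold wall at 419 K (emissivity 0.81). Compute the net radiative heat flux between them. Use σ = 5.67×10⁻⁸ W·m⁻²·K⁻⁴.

q ≈ 89200 W/m²

For two large parallel gray plates, q = σ(T₁⁴ − T₂⁴) / (1/ε₁ + 1/ε₂ − 1).
1/ε₁ + 1/ε₂ − 1 = 1/0.42 + 1/0.81 − 1 = 2.616.
T₁⁴ − T₂⁴ = 4.15×10^12 − 3.08×10^10 = 4.12×10^12 K⁴.
q = 5.67×10⁻⁸ × 4.12×10^12 / 2.616 = 89200 W/m².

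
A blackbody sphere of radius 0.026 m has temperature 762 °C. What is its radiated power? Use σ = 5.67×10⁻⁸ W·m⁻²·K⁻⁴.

P ≈ 553 W

A = 4πr² = 4π × (0.026)² = 8.49×10^-3 m².
762 °C = 1035 K.
P = σAT⁴ = 5.67×10⁻⁸ × 8.49×10^-3 × (1035)⁴ = 5.67×10⁻⁸ × 8.49×10^-3 × 1.15×10^12.
P = 553 W.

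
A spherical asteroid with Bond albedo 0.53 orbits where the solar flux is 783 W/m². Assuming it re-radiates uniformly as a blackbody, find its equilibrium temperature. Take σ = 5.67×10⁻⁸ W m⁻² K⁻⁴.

T ≈ 201 K

Power absorbed = (1−a)S·πR²; power emitted = 4πR²σT⁴. Equating and cancelling πR²:
T = ((1−a)S / 4σ)^(1/4) = (368 / (4 × 5.67×10⁻⁸))^(1/4) = (1.62×10^9)^(1/4).
T = 201 K.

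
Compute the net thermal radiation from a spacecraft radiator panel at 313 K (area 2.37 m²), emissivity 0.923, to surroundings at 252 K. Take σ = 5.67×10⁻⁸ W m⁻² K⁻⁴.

Q ≈ 690 W

Q = εσA(T⁴ − T_s⁴). T⁴ − T_s⁴ = (313)⁴ − (252)⁴ = 9.60×10^9 − 4.03×10^9 = 5.57×10^9 K⁴.
Q = 0.923 × 5.67×10⁻⁸ × 2.37 × 5.57×10^9 = 690 W.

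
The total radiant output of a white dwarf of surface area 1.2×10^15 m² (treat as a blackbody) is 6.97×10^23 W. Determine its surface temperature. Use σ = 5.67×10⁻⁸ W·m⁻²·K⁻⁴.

T ≈ 10100 K

From P = σAT⁴, T = (P / σA)^(1/4) = (6.97×10^23 / (5.67×10⁻⁸ × 1.20×10^15))^(1/4).
T = (1.02×10^16)^(1/4) = 10100 K.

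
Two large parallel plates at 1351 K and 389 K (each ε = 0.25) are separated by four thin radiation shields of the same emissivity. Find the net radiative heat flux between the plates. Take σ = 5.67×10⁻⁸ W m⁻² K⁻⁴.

Each of the 5 gaps contributes resistance (2/ε − 1) = 2/0.25 − 1 = 7.000; total = 35.00.
q = σ(T₁⁴ − T₂⁴) / 35.00 = 5.67×10⁻⁸ × 3.31×10^12 / 35.00 = 5360 W/m².

q ≈ 5360 W/m²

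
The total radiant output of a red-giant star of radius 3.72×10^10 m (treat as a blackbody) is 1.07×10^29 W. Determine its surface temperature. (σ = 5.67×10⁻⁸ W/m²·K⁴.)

A = 4πr² = 4π × (3.72×10^10)² = 1.74×10^22 m².
From P = σAT⁴, T = (P / σA)^(1/4) = (1.07×10^29 / (5.67×10⁻⁸ × 1.74×10^22))^(1/4).
T = (1.09×10^14)^(1/4) = 3230 K.

T ≈ 3230 K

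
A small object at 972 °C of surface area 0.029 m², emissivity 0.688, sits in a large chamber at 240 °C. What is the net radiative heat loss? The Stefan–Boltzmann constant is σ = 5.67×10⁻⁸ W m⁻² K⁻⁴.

Convert: 972 °C = 1245 K; 240 °C = 513 K.
Q = εσA(T⁴ − T_s⁴). T⁴ − T_s⁴ = (1245)⁴ − (513)⁴ = 2.40×10^12 − 6.93×10^10 = 2.33×10^12 K⁴.
Q = 0.688 × 5.67×10⁻⁸ × 0.0290 × 2.33×10^12 = 2640 W.

Q ≈ 2640 W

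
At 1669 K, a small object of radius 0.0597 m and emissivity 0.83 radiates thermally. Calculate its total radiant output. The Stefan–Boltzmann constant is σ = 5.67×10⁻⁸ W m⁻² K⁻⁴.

A = 4πr² = 4π × (0.0597)² = 0.0448 m².
Stefan–Boltzmann: P = εσAT⁴ = 0.83 × 5.67×10⁻⁸ × 0.0448 × (1669)⁴ = 0.83 × 5.67×10⁻⁸ × 0.0448 × 7.76×10^12.
P = 16400 W.

P ≈ 16400 W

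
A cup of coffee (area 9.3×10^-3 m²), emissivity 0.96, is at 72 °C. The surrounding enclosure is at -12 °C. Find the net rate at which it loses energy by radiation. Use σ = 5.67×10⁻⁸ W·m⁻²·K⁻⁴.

Convert: 72 °C = 345 K; -12 °C = 261 K.
Q = εσA(T⁴ − T_s⁴). T⁴ − T_s⁴ = (345)⁴ − (261)⁴ = 1.42×10^10 − 4.64×10^9 = 9.53×10^9 K⁴.
Q = 0.96 × 5.67×10⁻⁸ × 9.30×10^-3 × 9.53×10^9 = 4.82 W.

Q ≈ 4.82 W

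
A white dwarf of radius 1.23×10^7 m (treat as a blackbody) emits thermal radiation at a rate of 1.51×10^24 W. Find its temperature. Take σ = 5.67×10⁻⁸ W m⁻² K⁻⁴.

T ≈ 10900 K

A = 4πr² = 4π × (1.23×10^7)² = 1.90×10^15 m².
From P = σAT⁴, T = (P / σA)^(1/4) = (1.51×10^24 / (5.67×10⁻⁸ × 1.90×10^15))^(1/4).
T = (1.40×10^16)^(1/4) = 10900 K.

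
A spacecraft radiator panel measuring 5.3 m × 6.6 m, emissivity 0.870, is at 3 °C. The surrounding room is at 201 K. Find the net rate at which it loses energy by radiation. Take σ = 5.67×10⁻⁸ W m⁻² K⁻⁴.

Q ≈ 7200 W

A = 5.3 × 6.6 = 35.0 m².
Convert: 3 °C = 276 K.
Q = εσA(T⁴ − T_s⁴). T⁴ − T_s⁴ = (276)⁴ − (201)⁴ = 5.80×10^9 − 1.63×10^9 = 4.17×10^9 K⁴.
Q = 0.870 × 5.67×10⁻⁸ × 35.0 × 4.17×10^9 = 7200 W.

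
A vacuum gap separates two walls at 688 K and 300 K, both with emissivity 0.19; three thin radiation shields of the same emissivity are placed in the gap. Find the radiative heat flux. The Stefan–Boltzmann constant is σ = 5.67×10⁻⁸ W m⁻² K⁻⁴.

q ≈ 321 W/m²

Each of the 4 gaps contributes resistance (2/ε − 1) = 2/0.19 − 1 = 9.526; total = 38.11.
q = σ(T₁⁴ − T₂⁴) / 38.11 = 5.67×10⁻⁸ × 2.16×10^11 / 38.11 = 321 W/m².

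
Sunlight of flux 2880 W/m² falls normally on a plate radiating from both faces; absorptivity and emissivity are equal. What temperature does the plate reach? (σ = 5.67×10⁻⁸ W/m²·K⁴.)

T ≈ 399 K

Absorbed flux αS = emitted flux 2εσT⁴ per unit area; with α = ε this gives T = (S/2σ)^(1/4).
T = (2880 / (2 × 5.67×10⁻⁸))^(1/4) = (2.54×10^10)^(1/4).
T = 399 K.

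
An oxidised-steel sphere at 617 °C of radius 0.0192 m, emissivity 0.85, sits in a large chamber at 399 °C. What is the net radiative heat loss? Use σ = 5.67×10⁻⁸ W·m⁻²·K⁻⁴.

A = 4πr² = 4π × (0.0192)² = 4.63×10^-3 m².
Convert: 617 °C = 890 K; 399 °C = 672 K.
Q = εσA(T⁴ − T_s⁴). T⁴ − T_s⁴ = (890)⁴ − (672)⁴ = 6.27×10^11 − 2.04×10^11 = 4.23×10^11 K⁴.
Q = 0.85 × 5.67×10⁻⁸ × 4.63×10^-3 × 4.23×10^11 = 94.6 W.

Q ≈ 94.6 W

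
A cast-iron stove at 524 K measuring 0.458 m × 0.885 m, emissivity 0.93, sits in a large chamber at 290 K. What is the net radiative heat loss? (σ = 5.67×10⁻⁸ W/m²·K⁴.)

Q ≈ 1460 W

A = 0.458 × 0.885 = 0.405 m².
Q = εσA(T⁴ − T_s⁴). T⁴ − T_s⁴ = (524)⁴ − (290)⁴ = 7.54×10^10 − 7.07×10^9 = 6.83×10^10 K⁴.
Q = 0.93 × 5.67×10⁻⁸ × 0.405 × 6.83×10^10 = 1460 W.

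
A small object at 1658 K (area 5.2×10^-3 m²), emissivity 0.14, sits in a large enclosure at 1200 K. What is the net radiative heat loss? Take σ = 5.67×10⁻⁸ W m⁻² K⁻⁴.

Q ≈ 226 W

Q = εσA(T⁴ − T_s⁴). T⁴ − T_s⁴ = (1658)⁴ − (1200)⁴ = 7.56×10^12 − 2.07×10^12 = 5.48×10^12 K⁴.
Q = 0.14 × 5.67×10⁻⁸ × 5.20×10^-3 × 5.48×10^12 = 226 W.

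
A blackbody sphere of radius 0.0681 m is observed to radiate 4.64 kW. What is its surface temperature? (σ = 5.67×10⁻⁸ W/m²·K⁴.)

T ≈ 1090 K

A = 4πr² = 4π × (0.0681)² = 0.0583 m².
From P = σAT⁴, T = (P / σA)^(1/4) = (4640 / (5.67×10⁻⁸ × 0.0583))^(1/4).
T = (1.40×10^12)^(1/4) = 1090 K.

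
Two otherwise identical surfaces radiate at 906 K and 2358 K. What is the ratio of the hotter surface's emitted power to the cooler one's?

P ∝ T⁴, so the ratio is (2358/906)⁴ = (2.603)⁴ = 45.9.

ratio ≈ 45.9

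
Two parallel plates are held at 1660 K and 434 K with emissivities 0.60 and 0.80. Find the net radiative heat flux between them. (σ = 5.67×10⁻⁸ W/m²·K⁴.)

q ≈ 2.24×10^5 W/m²

For two large parallel gray plates, q = σ(T₁⁴ − T₂⁴) / (1/ε₁ + 1/ε₂ − 1).
1/ε₁ + 1/ε₂ − 1 = 1/0.60 + 1/0.80 − 1 = 1.917.
T₁⁴ − T₂⁴ = 7.59×10^12 − 3.55×10^10 = 7.56×10^12 K⁴.
q = 5.67×10⁻⁸ × 7.56×10^12 / 1.917 = 2.24×10^5 W/m².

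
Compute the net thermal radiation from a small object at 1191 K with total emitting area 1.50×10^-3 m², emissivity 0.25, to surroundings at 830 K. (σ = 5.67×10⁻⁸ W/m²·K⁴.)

Q = εσA(T⁴ − T_s⁴). T⁴ − T_s⁴ = (1191)⁴ − (830)⁴ = 2.01×10^12 − 4.75×10^11 = 1.54×10^12 K⁴.
Q = 0.25 × 5.67×10⁻⁸ × 1.50×10^-3 × 1.54×10^12 = 32.7 W.

Q ≈ 32.7 W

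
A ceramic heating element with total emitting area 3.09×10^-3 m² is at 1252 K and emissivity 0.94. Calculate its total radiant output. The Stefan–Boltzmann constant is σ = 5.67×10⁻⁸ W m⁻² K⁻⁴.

Stefan–Boltzmann: P = εσAT⁴ = 0.94 × 5.67×10⁻⁸ × 3.09×10^-3 × (1252)⁴ = 0.94 × 5.67×10⁻⁸ × 3.09×10^-3 × 2.46×10^12.
P = 405 W.

P ≈ 405 W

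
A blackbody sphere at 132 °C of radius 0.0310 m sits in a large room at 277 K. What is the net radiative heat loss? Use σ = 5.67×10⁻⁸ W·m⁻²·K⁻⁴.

Q ≈ 14.4 W

A = 4πr² = 4π × (0.0310)² = 0.0121 m².
Convert: 132 °C = 405 K.
Q = σA(T⁴ − T_s⁴). T⁴ − T_s⁴ = (405)⁴ − (277)⁴ = 2.69×10^10 − 5.89×10^9 = 2.10×10^10 K⁴.
Q = 5.67×10⁻⁸ × 0.0121 × 2.10×10^10 = 14.4 W.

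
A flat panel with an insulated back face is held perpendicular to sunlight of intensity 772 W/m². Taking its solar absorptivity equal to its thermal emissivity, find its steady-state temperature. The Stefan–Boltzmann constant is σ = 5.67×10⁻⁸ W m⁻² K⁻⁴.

Absorbed flux αS = emitted flux εσT⁴ (one radiating face); with α = ε, T = (S/σ)^(1/4).
T = (772 / 5.67×10⁻⁸)^(1/4) = (1.36×10^10)^(1/4).
T = 342 K.

T ≈ 342 K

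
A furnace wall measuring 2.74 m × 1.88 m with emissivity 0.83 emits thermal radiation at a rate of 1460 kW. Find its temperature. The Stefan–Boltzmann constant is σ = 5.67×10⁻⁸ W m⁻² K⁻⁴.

A = 2.74 × 1.88 = 5.15 m².
From P = εσAT⁴, T = (P / εσA)^(1/4) = (1.46×10^6 / (0.83 × 5.67×10⁻⁸ × 5.15))^(1/4).
T = (6.02×10^12)^(1/4) = 1570 K.

T ≈ 1570 K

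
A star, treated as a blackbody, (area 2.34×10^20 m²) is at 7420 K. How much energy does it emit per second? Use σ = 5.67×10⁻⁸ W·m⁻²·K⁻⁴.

P ≈ 4.02×10^28 W

P = σAT⁴ = 5.67×10⁻⁸ × 2.34×10^20 × (7420)⁴ = 5.67×10⁻⁸ × 2.34×10^20 × 3.03×10^15.
P = 4.02×10^28 W.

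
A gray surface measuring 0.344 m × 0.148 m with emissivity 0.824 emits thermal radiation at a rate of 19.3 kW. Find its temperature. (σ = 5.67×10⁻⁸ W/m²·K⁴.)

T ≈ 1690 K

A = 0.344 × 0.148 = 0.0509 m².
From P = εσAT⁴, T = (P / εσA)^(1/4) = (19300 / (0.824 × 5.67×10⁻⁸ × 0.0509))^(1/4).
T = (8.11×10^12)^(1/4) = 1690 K.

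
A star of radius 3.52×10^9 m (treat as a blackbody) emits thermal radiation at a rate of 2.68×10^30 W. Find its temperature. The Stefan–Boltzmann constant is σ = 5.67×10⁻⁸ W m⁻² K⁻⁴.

A = 4πr² = 4π × (3.52×10^9)² = 1.56×10^20 m².
From P = σAT⁴, T = (P / σA)^(1/4) = (2.68×10^30 / (5.67×10⁻⁸ × 1.56×10^20))^(1/4).
T = (3.04×10^17)^(1/4) = 23500 K.

T ≈ 23500 K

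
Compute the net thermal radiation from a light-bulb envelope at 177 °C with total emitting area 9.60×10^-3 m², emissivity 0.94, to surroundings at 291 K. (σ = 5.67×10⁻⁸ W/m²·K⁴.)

Q ≈ 17.3 W

Convert: 177 °C = 450 K.
Q = εσA(T⁴ − T_s⁴). T⁴ − T_s⁴ = (450)⁴ − (291)⁴ = 4.10×10^10 − 7.17×10^9 = 3.38×10^10 K⁴.
Q = 0.94 × 5.67×10⁻⁸ × 9.60×10^-3 × 3.38×10^10 = 17.3 W.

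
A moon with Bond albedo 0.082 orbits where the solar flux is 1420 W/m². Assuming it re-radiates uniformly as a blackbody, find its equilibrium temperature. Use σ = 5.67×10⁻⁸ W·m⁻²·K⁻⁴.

T ≈ 275 K

Power absorbed = (1−a)S·πR²; power emitted = 4πR²σT⁴. Equating and cancelling πR²:
T = ((1−a)S / 4σ)^(1/4) = (1300 / (4 × 5.67×10⁻⁸))^(1/4) = (5.75×10^9)^(1/4).
T = 275 K.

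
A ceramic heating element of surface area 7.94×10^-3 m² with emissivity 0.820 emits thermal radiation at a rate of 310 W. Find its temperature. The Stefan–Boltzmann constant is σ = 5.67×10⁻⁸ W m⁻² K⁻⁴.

T ≈ 957 K

From P = εσAT⁴, T = (P / εσA)^(1/4) = (310 / (0.820 × 5.67×10⁻⁸ × 7.94×10^-3))^(1/4).
T = (8.40×10^11)^(1/4) = 957 K.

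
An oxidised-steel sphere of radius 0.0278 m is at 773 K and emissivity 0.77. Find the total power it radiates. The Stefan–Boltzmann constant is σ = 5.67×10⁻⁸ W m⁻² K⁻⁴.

A = 4πr² = 4π × (0.0278)² = 9.71×10^-3 m².
Stefan–Boltzmann: P = εσAT⁴ = 0.77 × 5.67×10⁻⁸ × 9.71×10^-3 × (773)⁴ = 0.77 × 5.67×10⁻⁸ × 9.71×10^-3 × 3.57×10^11.
P = 151 W.

P ≈ 151 W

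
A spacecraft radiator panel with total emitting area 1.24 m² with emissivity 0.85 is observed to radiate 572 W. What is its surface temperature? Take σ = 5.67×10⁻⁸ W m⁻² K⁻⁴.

From P = εσAT⁴, T = (P / εσA)^(1/4) = (572 / (0.85 × 5.67×10⁻⁸ × 1.24))^(1/4).
T = (9.57×10^9)^(1/4) = 313 K.

T ≈ 313 K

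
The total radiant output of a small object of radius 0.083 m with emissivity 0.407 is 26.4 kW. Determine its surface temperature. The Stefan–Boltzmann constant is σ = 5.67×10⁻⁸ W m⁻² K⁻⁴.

T ≈ 1910 K

A = 4πr² = 4π × (0.083)² = 0.0866 m².
From P = εσAT⁴, T = (P / εσA)^(1/4) = (26400 / (0.407 × 5.67×10⁻⁸ × 0.0866))^(1/4).
T = (1.32×10^13)^(1/4) = 1910 K.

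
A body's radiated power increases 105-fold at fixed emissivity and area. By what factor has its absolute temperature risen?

P ∝ T⁴ ⇒ T ∝ P^(1/4), so T scales by (105)^(1/4) = 3.20.

factor ≈ 3.20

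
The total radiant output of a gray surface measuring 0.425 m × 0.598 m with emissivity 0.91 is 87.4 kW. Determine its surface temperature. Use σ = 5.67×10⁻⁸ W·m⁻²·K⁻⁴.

T ≈ 1610 K

A = 0.425 × 0.598 = 0.254 m².
From P = εσAT⁴, T = (P / εσA)^(1/4) = (87400 / (0.91 × 5.67×10⁻⁸ × 0.254))^(1/4).
T = (6.66×10^12)^(1/4) = 1610 K.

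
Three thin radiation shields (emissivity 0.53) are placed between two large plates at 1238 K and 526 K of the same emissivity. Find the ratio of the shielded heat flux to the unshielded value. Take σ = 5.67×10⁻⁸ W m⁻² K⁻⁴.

With N identical shields there are N+1 = 4 gaps in series, each with the same radiative resistance, so the flux falls to 1/(N+1) of its unshielded value.

ratio ≈ 0.250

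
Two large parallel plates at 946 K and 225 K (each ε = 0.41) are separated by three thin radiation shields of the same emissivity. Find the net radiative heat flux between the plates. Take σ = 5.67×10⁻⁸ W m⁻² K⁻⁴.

Each of the 4 gaps contributes resistance (2/ε − 1) = 2/0.41 − 1 = 3.878; total = 15.51.
q = σ(T₁⁴ − T₂⁴) / 15.51 = 5.67×10⁻⁸ × 7.98×10^11 / 15.51 = 2920 W/m².

q ≈ 2920 W/m²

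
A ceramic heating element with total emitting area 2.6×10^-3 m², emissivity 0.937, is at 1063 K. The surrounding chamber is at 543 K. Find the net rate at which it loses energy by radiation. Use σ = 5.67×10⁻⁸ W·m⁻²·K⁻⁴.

Q ≈ 164 W

Q = εσA(T⁴ − T_s⁴). T⁴ − T_s⁴ = (1063)⁴ − (543)⁴ = 1.28×10^12 − 8.69×10^10 = 1.19×10^12 K⁴.
Q = 0.937 × 5.67×10⁻⁸ × 2.60×10^-3 × 1.19×10^12 = 164 W.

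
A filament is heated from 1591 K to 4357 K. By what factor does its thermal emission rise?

ratio ≈ 56.2

P ∝ T⁴, so the ratio is (4357/1591)⁴ = (2.739)⁴ = 56.2.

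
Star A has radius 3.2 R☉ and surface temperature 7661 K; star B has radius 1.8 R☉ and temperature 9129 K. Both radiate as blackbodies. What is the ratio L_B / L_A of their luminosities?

L_B/L_A ≈ 0.638

L = 4πR²σT⁴ ∝ R²T⁴, so L_B/L_A = (1.8/3.2)² × (9129/7661)⁴ = 0.316 × 2.02 = 0.638.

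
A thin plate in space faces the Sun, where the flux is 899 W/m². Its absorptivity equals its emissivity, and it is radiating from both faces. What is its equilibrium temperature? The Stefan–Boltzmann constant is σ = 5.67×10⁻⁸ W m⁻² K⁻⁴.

Absorbed flux αS = emitted flux 2εσT⁴ per unit area; with α = ε this gives T = (S/2σ)^(1/4).
T = (899 / (2 × 5.67×10⁻⁸))^(1/4) = (7.93×10^9)^(1/4).
T = 298 K.

T ≈ 298 K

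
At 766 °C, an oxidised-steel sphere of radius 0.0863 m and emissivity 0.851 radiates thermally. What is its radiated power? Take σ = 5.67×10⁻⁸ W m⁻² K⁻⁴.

P ≈ 5260 W

A = 4πr² = 4π × (0.0863)² = 0.0936 m².
766 °C = 1039 K.
Stefan–Boltzmann: P = εσAT⁴ = 0.851 × 5.67×10⁻⁸ × 0.0936 × (1039)⁴ = 0.851 × 5.67×10⁻⁸ × 0.0936 × 1.17×10^12.
P = 5260 W.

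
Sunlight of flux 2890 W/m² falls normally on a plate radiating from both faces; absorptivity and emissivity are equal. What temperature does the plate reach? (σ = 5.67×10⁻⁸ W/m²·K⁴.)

T ≈ 400 K

Absorbed flux αS = emitted flux 2εσT⁴ per unit area; with α = ε this gives T = (S/2σ)^(1/4).
T = (2890 / (2 × 5.67×10⁻⁸))^(1/4) = (2.55×10^10)^(1/4).
T = 400 K.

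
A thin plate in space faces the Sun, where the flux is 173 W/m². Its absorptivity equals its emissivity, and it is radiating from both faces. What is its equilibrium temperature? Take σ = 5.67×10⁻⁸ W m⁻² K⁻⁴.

T ≈ 198 K

Absorbed flux αS = emitted flux 2εσT⁴ per unit area; with α = ε this gives T = (S/2σ)^(1/4).
T = (173 / (2 × 5.67×10⁻⁸))^(1/4) = (1.53×10^9)^(1/4).
T = 198 K.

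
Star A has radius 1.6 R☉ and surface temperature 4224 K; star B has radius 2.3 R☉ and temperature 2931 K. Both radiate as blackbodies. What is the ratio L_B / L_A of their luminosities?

L = 4πR²σT⁴ ∝ R²T⁴, so L_B/L_A = (2.3/1.6)² × (2931/4224)⁴ = 2.07 × 0.232 = 0.479.

L_B/L_A ≈ 0.479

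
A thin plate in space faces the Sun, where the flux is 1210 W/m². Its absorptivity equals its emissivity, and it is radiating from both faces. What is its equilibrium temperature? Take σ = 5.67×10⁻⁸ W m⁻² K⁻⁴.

Absorbed flux αS = emitted flux 2εσT⁴ per unit area; with α = ε this gives T = (S/2σ)^(1/4).
T = (1210 / (2 × 5.67×10⁻⁸))^(1/4) = (1.07×10^10)^(1/4).
T = 321 K.

T ≈ 321 K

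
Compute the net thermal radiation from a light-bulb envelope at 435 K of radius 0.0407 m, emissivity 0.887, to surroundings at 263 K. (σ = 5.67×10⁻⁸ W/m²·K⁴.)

Q ≈ 32.5 W

A = 4πr² = 4π × (0.0407)² = 0.0208 m².
Q = εσA(T⁴ − T_s⁴). T⁴ − T_s⁴ = (435)⁴ − (263)⁴ = 3.58×10^10 − 4.78×10^9 = 3.10×10^10 K⁴.
Q = 0.887 × 5.67×10⁻⁸ × 0.0208 × 3.10×10^10 = 32.5 W.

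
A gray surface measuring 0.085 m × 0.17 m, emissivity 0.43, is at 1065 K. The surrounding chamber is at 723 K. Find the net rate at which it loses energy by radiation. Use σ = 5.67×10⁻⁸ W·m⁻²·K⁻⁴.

Q ≈ 357 W

A = 0.085 × 0.17 = 0.0145 m².
Q = εσA(T⁴ − T_s⁴). T⁴ − T_s⁴ = (1065)⁴ − (723)⁴ = 1.29×10^12 − 2.73×10^11 = 1.01×10^12 K⁴.
Q = 0.43 × 5.67×10⁻⁸ × 0.0145 × 1.01×10^12 = 357 W.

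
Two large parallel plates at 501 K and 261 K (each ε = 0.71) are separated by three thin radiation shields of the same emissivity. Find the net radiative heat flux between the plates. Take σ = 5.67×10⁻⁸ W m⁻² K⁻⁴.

q ≈ 455 W/m²

Each of the 4 gaps contributes resistance (2/ε − 1) = 2/0.71 − 1 = 1.817; total = 7.268.
q = σ(T₁⁴ − T₂⁴) / 7.268 = 5.67×10⁻⁸ × 5.84×10^10 / 7.268 = 455 W/m².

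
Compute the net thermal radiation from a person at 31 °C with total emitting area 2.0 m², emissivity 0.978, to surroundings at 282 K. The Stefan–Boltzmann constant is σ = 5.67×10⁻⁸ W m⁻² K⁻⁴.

Convert: 31 °C = 304 K.
Q = εσA(T⁴ − T_s⁴). T⁴ − T_s⁴ = (304)⁴ − (282)⁴ = 8.54×10^9 − 6.32×10^9 = 2.22×10^9 K⁴.
Q = 0.978 × 5.67×10⁻⁸ × 2.00 × 2.22×10^9 = 246 W.

Q ≈ 246 W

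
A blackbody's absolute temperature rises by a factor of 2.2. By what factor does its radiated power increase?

P ∝ T⁴, so the power scales as (2.2)⁴ = 23.4.

factor ≈ 23.4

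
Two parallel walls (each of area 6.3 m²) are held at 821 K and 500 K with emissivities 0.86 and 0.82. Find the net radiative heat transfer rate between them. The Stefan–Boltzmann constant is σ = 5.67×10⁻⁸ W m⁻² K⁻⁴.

Q ≈ 1.01×10^5 W

For two large parallel gray plates, q = σ(T₁⁴ − T₂⁴) / (1/ε₁ + 1/ε₂ − 1).
1/ε₁ + 1/ε₂ − 1 = 1/0.86 + 1/0.82 − 1 = 1.382.
T₁⁴ − T₂⁴ = 4.54×10^11 − 6.25×10^10 = 3.92×10^11 K⁴.
q = 5.67×10⁻⁸ × 3.92×10^11 / 1.382 = 16100 W/m².
Q = q·A = 16100 × 6.3 = 1.01×10^5 W.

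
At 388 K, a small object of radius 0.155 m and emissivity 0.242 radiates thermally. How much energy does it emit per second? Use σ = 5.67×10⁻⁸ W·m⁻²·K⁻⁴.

A = 4πr² = 4π × (0.155)² = 0.302 m².
Stefan–Boltzmann: P = εσAT⁴ = 0.242 × 5.67×10⁻⁸ × 0.302 × (388)⁴ = 0.242 × 5.67×10⁻⁸ × 0.302 × 2.27×10^10.
P = 93.9 W.

P ≈ 93.9 W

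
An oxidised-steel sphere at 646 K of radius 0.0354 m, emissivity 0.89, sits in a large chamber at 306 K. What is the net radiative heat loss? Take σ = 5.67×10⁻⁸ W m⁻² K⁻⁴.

Q ≈ 131 W

A = 4πr² = 4π × (0.0354)² = 0.0157 m².
Q = εσA(T⁴ − T_s⁴). T⁴ − T_s⁴ = (646)⁴ − (306)⁴ = 1.74×10^11 − 8.77×10^9 = 1.65×10^11 K⁴.
Q = 0.89 × 5.67×10⁻⁸ × 0.0157 × 1.65×10^11 = 131 W.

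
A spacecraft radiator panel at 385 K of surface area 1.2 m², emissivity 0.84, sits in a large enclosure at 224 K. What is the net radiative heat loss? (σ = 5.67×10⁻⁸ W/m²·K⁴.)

Q ≈ 1110 W

Q = εσA(T⁴ − T_s⁴). T⁴ − T_s⁴ = (385)⁴ − (224)⁴ = 2.20×10^10 − 2.52×10^9 = 1.95×10^10 K⁴.
Q = 0.84 × 5.67×10⁻⁸ × 1.20 × 1.95×10^10 = 1110 W.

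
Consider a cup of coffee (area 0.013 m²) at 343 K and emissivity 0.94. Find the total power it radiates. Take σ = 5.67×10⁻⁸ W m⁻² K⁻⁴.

P = εσAT⁴ = 0.94 × 5.67×10⁻⁸ × 0.0130 × (343)⁴ = 0.94 × 5.67×10⁻⁸ × 0.0130 × 1.38×10^10.
P = 9.59 W.

P ≈ 9.59 W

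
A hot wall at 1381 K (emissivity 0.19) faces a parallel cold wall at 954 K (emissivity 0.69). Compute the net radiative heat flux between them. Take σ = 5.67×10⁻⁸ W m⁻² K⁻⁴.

For two large parallel gray plates, q = σ(T₁⁴ − T₂⁴) / (1/ε₁ + 1/ε₂ − 1).
1/ε₁ + 1/ε₂ − 1 = 1/0.19 + 1/0.69 − 1 = 5.712.
T₁⁴ − T₂⁴ = 3.64×10^12 − 8.28×10^11 = 2.81×10^12 K⁴.
q = 5.67×10⁻⁸ × 2.81×10^12 / 5.712 = 27900 W/m².

q ≈ 27900 W/m²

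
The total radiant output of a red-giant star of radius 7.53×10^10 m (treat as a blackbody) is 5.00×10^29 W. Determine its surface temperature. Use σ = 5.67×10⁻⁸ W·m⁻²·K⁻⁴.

T ≈ 3340 K

A = 4πr² = 4π × (7.53×10^10)² = 7.13×10^22 m².
From P = σAT⁴, T = (P / σA)^(1/4) = (5.00×10^29 / (5.67×10⁻⁸ × 7.13×10^22))^(1/4).
T = (1.24×10^14)^(1/4) = 3340 K.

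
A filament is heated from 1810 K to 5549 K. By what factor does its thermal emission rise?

ratio ≈ 88.3

P ∝ T⁴, so the ratio is (5549/1810)⁴ = (3.066)⁴ = 88.3.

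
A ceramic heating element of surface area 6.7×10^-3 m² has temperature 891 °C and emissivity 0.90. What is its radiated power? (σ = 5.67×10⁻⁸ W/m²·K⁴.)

P ≈ 628 W

891 °C = 1164 K.
Stefan–Boltzmann: P = εσAT⁴ = 0.90 × 5.67×10⁻⁸ × 6.70×10^-3 × (1164)⁴ = 0.90 × 5.67×10⁻⁸ × 6.70×10^-3 × 1.84×10^12.
P = 628 W.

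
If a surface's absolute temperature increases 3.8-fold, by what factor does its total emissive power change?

P ∝ T⁴, so the power scales as (3.8)⁴ = 209.

factor ≈ 209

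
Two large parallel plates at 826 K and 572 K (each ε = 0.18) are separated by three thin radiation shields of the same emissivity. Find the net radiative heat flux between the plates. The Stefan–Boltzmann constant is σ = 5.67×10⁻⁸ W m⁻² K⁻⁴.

q ≈ 503 W/m²

Each of the 4 gaps contributes resistance (2/ε − 1) = 2/0.18 − 1 = 10.11; total = 40.44.
q = σ(T₁⁴ − T₂⁴) / 40.44 = 5.67×10⁻⁸ × 3.58×10^11 / 40.44 = 503 W/m².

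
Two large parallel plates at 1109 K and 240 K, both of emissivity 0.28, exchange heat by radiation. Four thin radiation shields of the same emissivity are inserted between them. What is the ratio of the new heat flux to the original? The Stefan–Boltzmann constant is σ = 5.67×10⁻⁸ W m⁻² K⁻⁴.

ratio ≈ 0.200

With N identical shields there are N+1 = 5 gaps in series, each with the same radiative resistance, so the flux falls to 1/(N+1) of its unshielded value.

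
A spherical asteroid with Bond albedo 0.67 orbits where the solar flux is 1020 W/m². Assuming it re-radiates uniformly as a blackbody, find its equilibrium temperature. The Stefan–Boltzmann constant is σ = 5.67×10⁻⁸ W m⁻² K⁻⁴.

Power absorbed = (1−a)S·πR²; power emitted = 4πR²σT⁴. Equating and cancelling πR²:
T = ((1−a)S / 4σ)^(1/4) = (337 / (4 × 5.67×10⁻⁸))^(1/4) = (1.48×10^9)^(1/4).
T = 196 K.

T ≈ 196 K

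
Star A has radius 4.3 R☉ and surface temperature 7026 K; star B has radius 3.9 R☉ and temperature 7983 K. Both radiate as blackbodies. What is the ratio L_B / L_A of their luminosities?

L = 4πR²σT⁴ ∝ R²T⁴, so L_B/L_A = (3.9/4.3)² × (7983/7026)⁴ = 0.823 × 1.67 = 1.37.

L_B/L_A ≈ 1.37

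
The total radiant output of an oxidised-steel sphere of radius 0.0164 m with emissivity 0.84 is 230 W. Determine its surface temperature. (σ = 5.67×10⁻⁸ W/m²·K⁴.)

A = 4πr² = 4π × (0.0164)² = 3.38×10^-3 m².
From P = εσAT⁴, T = (P / εσA)^(1/4) = (230 / (0.84 × 5.67×10⁻⁸ × 3.38×10^-3))^(1/4).
T = (1.43×10^12)^(1/4) = 1090 K.

T ≈ 1090 K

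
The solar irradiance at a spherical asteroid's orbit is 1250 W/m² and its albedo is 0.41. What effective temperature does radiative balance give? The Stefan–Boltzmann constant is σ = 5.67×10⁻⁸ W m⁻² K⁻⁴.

T ≈ 239 K

Power absorbed = (1−a)S·πR²; power emitted = 4πR²σT⁴. Equating and cancelling πR²:
T = ((1−a)S / 4σ)^(1/4) = (738 / (4 × 5.67×10⁻⁸))^(1/4) = (3.25×10^9)^(1/4).
T = 239 K.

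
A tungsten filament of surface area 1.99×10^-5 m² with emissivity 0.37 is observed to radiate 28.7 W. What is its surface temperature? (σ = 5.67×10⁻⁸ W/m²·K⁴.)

From P = εσAT⁴, T = (P / εσA)^(1/4) = (28.7 / (0.37 × 5.67×10⁻⁸ × 1.99×10^-5))^(1/4).
T = (6.87×10^13)^(1/4) = 2880 K.

T ≈ 2880 K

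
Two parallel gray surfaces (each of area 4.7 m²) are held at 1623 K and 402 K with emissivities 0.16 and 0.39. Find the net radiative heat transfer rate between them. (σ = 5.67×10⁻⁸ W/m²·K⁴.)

Q ≈ 2.36×10^5 W

For two large parallel gray plates, q = σ(T₁⁴ − T₂⁴) / (1/ε₁ + 1/ε₂ − 1).
1/ε₁ + 1/ε₂ − 1 = 1/0.16 + 1/0.39 − 1 = 7.814.
T₁⁴ − T₂⁴ = 6.94×10^12 − 2.61×10^10 = 6.91×10^12 K⁴.
q = 5.67×10⁻⁸ × 6.91×10^12 / 7.814 = 50200 W/m².
Q = q·A = 50200 × 4.7 = 2.36×10^5 W.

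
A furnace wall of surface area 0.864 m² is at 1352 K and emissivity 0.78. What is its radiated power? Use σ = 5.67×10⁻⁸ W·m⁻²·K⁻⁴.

Stefan–Boltzmann: P = εσAT⁴ = 0.78 × 5.67×10⁻⁸ × 0.864 × (1352)⁴ = 0.78 × 5.67×10⁻⁸ × 0.864 × 3.34×10^12.
P = 1.28×10^5 W.

P ≈ 1.28×10^5 W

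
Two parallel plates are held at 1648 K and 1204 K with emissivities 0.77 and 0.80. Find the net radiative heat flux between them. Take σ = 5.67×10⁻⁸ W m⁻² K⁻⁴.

For two large parallel gray plates, q = σ(T₁⁴ − T₂⁴) / (1/ε₁ + 1/ε₂ − 1).
1/ε₁ + 1/ε₂ − 1 = 1/0.77 + 1/0.80 − 1 = 1.549.
T₁⁴ − T₂⁴ = 7.38×10^12 − 2.10×10^12 = 5.27×10^12 K⁴.
q = 5.67×10⁻⁸ × 5.27×10^12 / 1.549 = 1.93×10^5 W/m².

q ≈ 1.93×10^5 W/m²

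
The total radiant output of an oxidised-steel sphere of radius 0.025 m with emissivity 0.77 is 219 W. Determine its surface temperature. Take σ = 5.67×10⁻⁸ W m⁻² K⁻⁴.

T ≈ 894 K

A = 4πr² = 4π × (0.025)² = 7.85×10^-3 m².
From P = εσAT⁴, T = (P / εσA)^(1/4) = (219 / (0.77 × 5.67×10⁻⁸ × 7.85×10^-3))^(1/4).
T = (6.39×10^11)^(1/4) = 894 K.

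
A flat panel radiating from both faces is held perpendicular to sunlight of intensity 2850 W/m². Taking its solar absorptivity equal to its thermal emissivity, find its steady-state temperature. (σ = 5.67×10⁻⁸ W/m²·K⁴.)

Absorbed flux αS = emitted flux 2εσT⁴ per unit area; with α = ε this gives T = (S/2σ)^(1/4).
T = (2850 / (2 × 5.67×10⁻⁸))^(1/4) = (2.51×10^10)^(1/4).
T = 398 K.

T ≈ 398 K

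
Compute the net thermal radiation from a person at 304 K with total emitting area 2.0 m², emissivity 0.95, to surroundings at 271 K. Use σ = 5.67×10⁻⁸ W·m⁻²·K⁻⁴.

Q ≈ 339 W

Q = εσA(T⁴ − T_s⁴). T⁴ − T_s⁴ = (304)⁴ − (271)⁴ = 8.54×10^9 − 5.39×10^9 = 3.15×10^9 K⁴.
Q = 0.95 × 5.67×10⁻⁸ × 2.00 × 3.15×10^9 = 339 W.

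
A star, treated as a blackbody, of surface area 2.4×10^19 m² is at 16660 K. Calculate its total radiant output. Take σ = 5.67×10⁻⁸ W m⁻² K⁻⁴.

P ≈ 1.05×10^29 W

P = σAT⁴ = 5.67×10⁻⁸ × 2.40×10^19 × (16660)⁴ = 5.67×10⁻⁸ × 2.40×10^19 × 7.70×10^16.
P = 1.05×10^29 W.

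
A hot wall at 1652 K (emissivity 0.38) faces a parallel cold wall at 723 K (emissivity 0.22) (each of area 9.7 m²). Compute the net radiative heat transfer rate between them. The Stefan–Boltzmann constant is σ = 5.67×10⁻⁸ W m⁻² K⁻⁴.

For two large parallel gray plates, q = σ(T₁⁴ − T₂⁴) / (1/ε₁ + 1/ε₂ − 1).
1/ε₁ + 1/ε₂ − 1 = 1/0.38 + 1/0.22 − 1 = 6.177.
T₁⁴ − T₂⁴ = 7.45×10^12 − 2.73×10^11 = 7.17×10^12 K⁴.
q = 5.67×10⁻⁸ × 7.17×10^12 / 6.177 = 65900 W/m².
Q = q·A = 65900 × 9.7 = 6.39×10^5 W.

Q ≈ 6.39×10^5 W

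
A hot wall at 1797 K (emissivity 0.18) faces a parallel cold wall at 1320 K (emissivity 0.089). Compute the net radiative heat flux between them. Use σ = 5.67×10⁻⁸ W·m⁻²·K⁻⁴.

For two large parallel gray plates, q = σ(T₁⁴ − T₂⁴) / (1/ε₁ + 1/ε₂ − 1).
1/ε₁ + 1/ε₂ − 1 = 1/0.18 + 1/0.089 − 1 = 15.79.
T₁⁴ − T₂⁴ = 1.04×10^13 − 3.04×10^12 = 7.39×10^12 K⁴.
q = 5.67×10⁻⁸ × 7.39×10^12 / 15.79 = 26500 W/m².

q ≈ 26500 W/m²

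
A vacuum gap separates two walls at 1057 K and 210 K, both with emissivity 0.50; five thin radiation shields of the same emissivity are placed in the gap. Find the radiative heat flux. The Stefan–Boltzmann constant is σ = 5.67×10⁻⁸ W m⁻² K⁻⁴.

Each of the 6 gaps contributes resistance (2/ε − 1) = 2/0.50 − 1 = 3.000; total = 18.00.
q = σ(T₁⁴ − T₂⁴) / 18.00 = 5.67×10⁻⁸ × 1.25×10^12 / 18.00 = 3930 W/m².

q ≈ 3930 W/m²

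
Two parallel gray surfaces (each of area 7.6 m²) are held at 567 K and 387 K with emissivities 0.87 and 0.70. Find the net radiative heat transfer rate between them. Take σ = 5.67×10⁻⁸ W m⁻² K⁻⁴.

For two large parallel gray plates, q = σ(T₁⁴ − T₂⁴) / (1/ε₁ + 1/ε₂ − 1).
1/ε₁ + 1/ε₂ − 1 = 1/0.87 + 1/0.70 − 1 = 1.578.
T₁⁴ − T₂⁴ = 1.03×10^11 − 2.24×10^10 = 8.09×10^10 K⁴.
q = 5.67×10⁻⁸ × 8.09×10^10 / 1.578 = 2910 W/m².
Q = q·A = 2910 × 7.6 = 22100 W.

Q ≈ 22100 W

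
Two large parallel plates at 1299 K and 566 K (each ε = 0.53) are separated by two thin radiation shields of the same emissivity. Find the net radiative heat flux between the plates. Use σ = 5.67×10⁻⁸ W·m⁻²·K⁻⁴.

Each of the 3 gaps contributes resistance (2/ε − 1) = 2/0.53 − 1 = 2.774; total = 8.321.
q = σ(T₁⁴ − T₂⁴) / 8.321 = 5.67×10⁻⁸ × 2.74×10^12 / 8.321 = 18700 W/m².

q ≈ 18700 W/m²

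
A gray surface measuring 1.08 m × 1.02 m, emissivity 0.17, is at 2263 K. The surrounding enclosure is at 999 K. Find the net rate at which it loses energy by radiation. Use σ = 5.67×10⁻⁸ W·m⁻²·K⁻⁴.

Q ≈ 2.68×10^5 W

A = 1.08 × 1.02 = 1.10 m².
Q = εσA(T⁴ − T_s⁴). T⁴ − T_s⁴ = (2263)⁴ − (999)⁴ = 2.62×10^13 − 9.96×10^11 = 2.52×10^13 K⁴.
Q = 0.17 × 5.67×10⁻⁸ × 1.10 × 2.52×10^13 = 2.68×10^5 W.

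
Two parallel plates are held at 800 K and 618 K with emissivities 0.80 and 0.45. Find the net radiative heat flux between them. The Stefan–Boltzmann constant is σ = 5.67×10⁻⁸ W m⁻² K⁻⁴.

q ≈ 6050 W/m²

For two large parallel gray plates, q = σ(T₁⁴ − T₂⁴) / (1/ε₁ + 1/ε₂ − 1).
1/ε₁ + 1/ε₂ − 1 = 1/0.80 + 1/0.45 − 1 = 2.472.
T₁⁴ − T₂⁴ = 4.10×10^11 − 1.46×10^11 = 2.64×10^11 K⁴.
q = 5.67×10⁻⁸ × 2.64×10^11 / 2.472 = 6050 W/m².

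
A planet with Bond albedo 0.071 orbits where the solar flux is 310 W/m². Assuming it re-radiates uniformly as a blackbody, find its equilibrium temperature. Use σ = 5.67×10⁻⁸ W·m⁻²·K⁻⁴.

T ≈ 189 K

Power absorbed = (1−a)S·πR²; power emitted = 4πR²σT⁴. Equating and cancelling πR²:
T = ((1−a)S / 4σ)^(1/4) = (288 / (4 × 5.67×10⁻⁸))^(1/4) = (1.27×10^9)^(1/4).
T = 189 K.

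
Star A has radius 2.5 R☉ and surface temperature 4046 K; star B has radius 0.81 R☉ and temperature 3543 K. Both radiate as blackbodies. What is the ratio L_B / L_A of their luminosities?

L = 4πR²σT⁴ ∝ R²T⁴, so L_B/L_A = (0.81/2.5)² × (3543/4046)⁴ = 0.105 × 0.588 = 0.0617.

L_B/L_A ≈ 0.0617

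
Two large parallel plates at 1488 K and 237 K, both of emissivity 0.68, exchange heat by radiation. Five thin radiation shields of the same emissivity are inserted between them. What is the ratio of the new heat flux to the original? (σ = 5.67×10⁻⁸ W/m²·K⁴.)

ratio ≈ 0.167

With N identical shields there are N+1 = 6 gaps in series, each with the same radiative resistance, so the flux falls to 1/(N+1) of its unshielded value.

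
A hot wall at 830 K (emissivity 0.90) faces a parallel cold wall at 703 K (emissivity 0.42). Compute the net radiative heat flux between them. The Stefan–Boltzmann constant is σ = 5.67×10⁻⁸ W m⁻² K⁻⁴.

For two large parallel gray plates, q = σ(T₁⁴ − T₂⁴) / (1/ε₁ + 1/ε₂ − 1).
1/ε₁ + 1/ε₂ − 1 = 1/0.90 + 1/0.42 − 1 = 2.492.
T₁⁴ − T₂⁴ = 4.75×10^11 − 2.44×10^11 = 2.30×10^11 K⁴.
q = 5.67×10⁻⁸ × 2.30×10^11 / 2.492 = 5240 W/m².

q ≈ 5240 W/m²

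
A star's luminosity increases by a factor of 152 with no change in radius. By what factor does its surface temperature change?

P ∝ T⁴ ⇒ T ∝ P^(1/4), so T scales by (152)^(1/4) = 3.51.

factor ≈ 3.51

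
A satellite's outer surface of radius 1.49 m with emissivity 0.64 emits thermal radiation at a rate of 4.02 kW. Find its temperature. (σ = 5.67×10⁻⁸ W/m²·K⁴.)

T ≈ 251 K

A = 4πr² = 4π × (1.49)² = 27.9 m².
From P = εσAT⁴, T = (P / εσA)^(1/4) = (4020 / (0.64 × 5.67×10⁻⁸ × 27.9))^(1/4).
T = (3.97×10^9)^(1/4) = 251 K.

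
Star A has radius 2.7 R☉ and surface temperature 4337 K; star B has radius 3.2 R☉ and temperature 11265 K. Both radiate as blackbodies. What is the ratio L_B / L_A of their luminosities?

L_B/L_A ≈ 63.9

L = 4πR²σT⁴ ∝ R²T⁴, so L_B/L_A = (3.2/2.7)² × (11265/4337)⁴ = 1.40 × 45.5 = 63.9.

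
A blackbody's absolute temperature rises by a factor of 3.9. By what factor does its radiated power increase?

factor ≈ 231

P ∝ T⁴, so the power scales as (3.9)⁴ = 231.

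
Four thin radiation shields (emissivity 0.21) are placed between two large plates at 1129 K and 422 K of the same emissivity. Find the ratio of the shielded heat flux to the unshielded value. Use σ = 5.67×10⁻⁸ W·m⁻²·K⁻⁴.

With N identical shields there are N+1 = 5 gaps in series, each with the same radiative resistance, so the flux falls to 1/(N+1) of its unshielded value.

ratio ≈ 0.200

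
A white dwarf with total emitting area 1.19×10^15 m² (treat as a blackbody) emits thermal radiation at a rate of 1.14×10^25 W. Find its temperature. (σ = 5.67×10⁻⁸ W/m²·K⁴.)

T ≈ 20300 K

From P = σAT⁴, T = (P / σA)^(1/4) = (1.14×10^25 / (5.67×10⁻⁸ × 1.19×10^15))^(1/4).
T = (1.69×10^17)^(1/4) = 20300 K.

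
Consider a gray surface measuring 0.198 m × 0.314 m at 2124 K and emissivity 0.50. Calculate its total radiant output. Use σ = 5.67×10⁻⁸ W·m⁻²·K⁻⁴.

P ≈ 35900 W

A = 0.198 × 0.314 = 0.0622 m².
Stefan–Boltzmann: P = εσAT⁴ = 0.50 × 5.67×10⁻⁸ × 0.0622 × (2124)⁴ = 0.50 × 5.67×10⁻⁸ × 0.0622 × 2.04×10^13.
P = 35900 W.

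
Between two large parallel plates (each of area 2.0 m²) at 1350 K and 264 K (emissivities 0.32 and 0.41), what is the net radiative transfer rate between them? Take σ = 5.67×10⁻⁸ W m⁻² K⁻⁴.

For two large parallel gray plates, q = σ(T₁⁴ − T₂⁴) / (1/ε₁ + 1/ε₂ − 1).
1/ε₁ + 1/ε₂ − 1 = 1/0.32 + 1/0.41 − 1 = 4.564.
T₁⁴ − T₂⁴ = 3.32×10^12 − 4.86×10^9 = 3.32×10^12 K⁴.
q = 5.67×10⁻⁸ × 3.32×10^12 / 4.564 = 41200 W/m².
Q = q·A = 41200 × 2.0 = 82400 W.

Q ≈ 82400 W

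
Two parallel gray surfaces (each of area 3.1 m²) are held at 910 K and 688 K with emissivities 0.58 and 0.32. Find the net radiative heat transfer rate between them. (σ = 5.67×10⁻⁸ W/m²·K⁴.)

Q ≈ 21100 W

For two large parallel gray plates, q = σ(T₁⁴ − T₂⁴) / (1/ε₁ + 1/ε₂ − 1).
1/ε₁ + 1/ε₂ − 1 = 1/0.58 + 1/0.32 − 1 = 3.849.
T₁⁴ − T₂⁴ = 6.86×10^11 − 2.24×10^11 = 4.62×10^11 K⁴.
q = 5.67×10⁻⁸ × 4.62×10^11 / 3.849 = 6800 W/m².
Q = q·A = 6800 × 3.1 = 21100 W.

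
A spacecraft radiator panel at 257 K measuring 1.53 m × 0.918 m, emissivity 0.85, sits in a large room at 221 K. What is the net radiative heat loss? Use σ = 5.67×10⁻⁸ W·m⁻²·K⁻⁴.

A = 1.53 × 0.918 = 1.40 m².
Q = εσA(T⁴ − T_s⁴). T⁴ − T_s⁴ = (257)⁴ − (221)⁴ = 4.36×10^9 − 2.39×10^9 = 1.98×10^9 K⁴.
Q = 0.85 × 5.67×10⁻⁸ × 1.40 × 1.98×10^9 = 134 W.

Q ≈ 134 W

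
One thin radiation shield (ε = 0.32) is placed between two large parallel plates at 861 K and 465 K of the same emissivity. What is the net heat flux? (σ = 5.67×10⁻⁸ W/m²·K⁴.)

q ≈ 2720 W/m²

Each of the 2 gaps contributes resistance (2/ε − 1) = 2/0.32 − 1 = 5.250; total = 10.50.
q = σ(T₁⁴ − T₂⁴) / 10.50 = 5.67×10⁻⁸ × 5.03×10^11 / 10.50 = 2720 W/m².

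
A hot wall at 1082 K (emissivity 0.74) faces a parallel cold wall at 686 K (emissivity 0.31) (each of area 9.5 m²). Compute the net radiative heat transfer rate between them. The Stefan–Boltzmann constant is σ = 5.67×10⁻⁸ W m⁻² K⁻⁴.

For two large parallel gray plates, q = σ(T₁⁴ − T₂⁴) / (1/ε₁ + 1/ε₂ − 1).
1/ε₁ + 1/ε₂ − 1 = 1/0.74 + 1/0.31 − 1 = 3.577.
T₁⁴ − T₂⁴ = 1.37×10^12 − 2.21×10^11 = 1.15×10^12 K⁴.
q = 5.67×10⁻⁸ × 1.15×10^12 / 3.577 = 18200 W/m².
Q = q·A = 18200 × 9.5 = 1.73×10^5 W.

Q ≈ 1.73×10^5 W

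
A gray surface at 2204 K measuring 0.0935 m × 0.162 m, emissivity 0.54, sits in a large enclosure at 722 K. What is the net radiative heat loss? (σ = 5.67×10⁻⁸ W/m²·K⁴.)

A = 0.0935 × 0.162 = 0.0151 m².
Q = εσA(T⁴ − T_s⁴). T⁴ − T_s⁴ = (2204)⁴ − (722)⁴ = 2.36×10^13 − 2.72×10^11 = 2.33×10^13 K⁴.
Q = 0.54 × 5.67×10⁻⁸ × 0.0151 × 2.33×10^13 = 10800 W.

Q ≈ 10800 W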